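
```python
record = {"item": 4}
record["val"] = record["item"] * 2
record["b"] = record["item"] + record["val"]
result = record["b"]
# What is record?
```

Trace (tracking record):
record = {'item': 4}  # -> record = {'item': 4}
record['val'] = record['item'] * 2  # -> record = {'item': 4, 'val': 8}
record['b'] = record['item'] + record['val']  # -> record = {'item': 4, 'val': 8, 'b': 12}
result = record['b']  # -> result = 12

Answer: {'item': 4, 'val': 8, 'b': 12}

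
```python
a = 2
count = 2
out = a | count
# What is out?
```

Trace (tracking out):
a = 2  # -> a = 2
count = 2  # -> count = 2
out = a | count  # -> out = 2

Answer: 2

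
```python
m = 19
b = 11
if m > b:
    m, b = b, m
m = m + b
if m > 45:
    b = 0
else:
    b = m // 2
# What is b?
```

Trace (tracking b):
m = 19  # -> m = 19
b = 11  # -> b = 11
if m > b:  # condition is True
    m, b = (b, m)  # -> m = 11, b = 19
m = m + b  # -> m = 30
if m > 45:  # condition is False
else:
    b = m // 2  # -> b = 15

Answer: 15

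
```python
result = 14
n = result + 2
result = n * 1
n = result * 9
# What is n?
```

Trace (tracking n):
result = 14  # -> result = 14
n = result + 2  # -> n = 16
result = n * 1  # -> result = 16
n = result * 9  # -> n = 144

Answer: 144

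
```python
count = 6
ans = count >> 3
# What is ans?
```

Answer: 0

Derivation:
Trace (tracking ans):
count = 6  # -> count = 6
ans = count >> 3  # -> ans = 0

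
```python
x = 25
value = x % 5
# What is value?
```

Trace (tracking value):
x = 25  # -> x = 25
value = x % 5  # -> value = 0

Answer: 0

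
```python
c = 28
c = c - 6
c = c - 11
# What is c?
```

Trace (tracking c):
c = 28  # -> c = 28
c = c - 6  # -> c = 22
c = c - 11  # -> c = 11

Answer: 11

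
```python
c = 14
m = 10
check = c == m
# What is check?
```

Trace (tracking check):
c = 14  # -> c = 14
m = 10  # -> m = 10
check = c == m  # -> check = False

Answer: False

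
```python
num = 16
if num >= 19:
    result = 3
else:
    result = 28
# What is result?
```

Answer: 28

Derivation:
Trace (tracking result):
num = 16  # -> num = 16
if num >= 19:  # condition is False
else:
    result = 28  # -> result = 28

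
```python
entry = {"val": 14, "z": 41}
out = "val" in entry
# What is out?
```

Trace (tracking out):
entry = {'val': 14, 'z': 41}  # -> entry = {'val': 14, 'z': 41}
out = 'val' in entry  # -> out = True

Answer: True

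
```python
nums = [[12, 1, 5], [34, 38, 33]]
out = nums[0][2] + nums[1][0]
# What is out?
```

Trace (tracking out):
nums = [[12, 1, 5], [34, 38, 33]]  # -> nums = [[12, 1, 5], [34, 38, 33]]
out = nums[0][2] + nums[1][0]  # -> out = 39

Answer: 39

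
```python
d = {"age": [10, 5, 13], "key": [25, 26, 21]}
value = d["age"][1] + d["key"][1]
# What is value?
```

Trace (tracking value):
d = {'age': [10, 5, 13], 'key': [25, 26, 21]}  # -> d = {'age': [10, 5, 13], 'key': [25, 26, 21]}
value = d['age'][1] + d['key'][1]  # -> value = 31

Answer: 31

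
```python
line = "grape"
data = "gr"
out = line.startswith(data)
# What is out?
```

Trace (tracking out):
line = 'grape'  # -> line = 'grape'
data = 'gr'  # -> data = 'gr'
out = line.startswith(data)  # -> out = True

Answer: True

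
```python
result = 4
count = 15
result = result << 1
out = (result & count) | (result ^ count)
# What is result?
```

Trace (tracking result):
result = 4  # -> result = 4
count = 15  # -> count = 15
result = result << 1  # -> result = 8
out = result & count | result ^ count  # -> out = 15

Answer: 8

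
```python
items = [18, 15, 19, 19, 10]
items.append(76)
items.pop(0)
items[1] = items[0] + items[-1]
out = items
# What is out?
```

Answer: [15, 91, 19, 10, 76]

Derivation:
Trace (tracking out):
items = [18, 15, 19, 19, 10]  # -> items = [18, 15, 19, 19, 10]
items.append(76)  # -> items = [18, 15, 19, 19, 10, 76]
items.pop(0)  # -> items = [15, 19, 19, 10, 76]
items[1] = items[0] + items[-1]  # -> items = [15, 91, 19, 10, 76]
out = items  # -> out = [15, 91, 19, 10, 76]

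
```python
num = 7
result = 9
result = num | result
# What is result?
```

Answer: 15

Derivation:
Trace (tracking result):
num = 7  # -> num = 7
result = 9  # -> result = 9
result = num | result  # -> result = 15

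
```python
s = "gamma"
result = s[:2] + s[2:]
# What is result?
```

Answer: 'gamma'

Derivation:
Trace (tracking result):
s = 'gamma'  # -> s = 'gamma'
result = s[:2] + s[2:]  # -> result = 'gamma'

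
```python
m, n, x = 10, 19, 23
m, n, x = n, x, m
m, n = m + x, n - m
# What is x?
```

Trace (tracking x):
m, n, x = (10, 19, 23)  # -> m = 10, n = 19, x = 23
m, n, x = (n, x, m)  # -> m = 19, n = 23, x = 10
m, n = (m + x, n - m)  # -> m = 29, n = 4

Answer: 10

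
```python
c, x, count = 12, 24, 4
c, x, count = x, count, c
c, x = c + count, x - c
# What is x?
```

Answer: -20

Derivation:
Trace (tracking x):
c, x, count = (12, 24, 4)  # -> c = 12, x = 24, count = 4
c, x, count = (x, count, c)  # -> c = 24, x = 4, count = 12
c, x = (c + count, x - c)  # -> c = 36, x = -20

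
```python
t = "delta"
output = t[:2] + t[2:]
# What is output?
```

Answer: 'delta'

Derivation:
Trace (tracking output):
t = 'delta'  # -> t = 'delta'
output = t[:2] + t[2:]  # -> output = 'delta'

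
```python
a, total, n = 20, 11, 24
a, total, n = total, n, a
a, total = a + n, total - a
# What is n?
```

Answer: 20

Derivation:
Trace (tracking n):
a, total, n = (20, 11, 24)  # -> a = 20, total = 11, n = 24
a, total, n = (total, n, a)  # -> a = 11, total = 24, n = 20
a, total = (a + n, total - a)  # -> a = 31, total = 13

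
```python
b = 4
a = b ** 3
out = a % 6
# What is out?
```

Answer: 4

Derivation:
Trace (tracking out):
b = 4  # -> b = 4
a = b ** 3  # -> a = 64
out = a % 6  # -> out = 4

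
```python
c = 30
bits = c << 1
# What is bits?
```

Answer: 60

Derivation:
Trace (tracking bits):
c = 30  # -> c = 30
bits = c << 1  # -> bits = 60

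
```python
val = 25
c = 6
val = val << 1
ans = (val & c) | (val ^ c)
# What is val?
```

Answer: 50

Derivation:
Trace (tracking val):
val = 25  # -> val = 25
c = 6  # -> c = 6
val = val << 1  # -> val = 50
ans = val & c | val ^ c  # -> ans = 54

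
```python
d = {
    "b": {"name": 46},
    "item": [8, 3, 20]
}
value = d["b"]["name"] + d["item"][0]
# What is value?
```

Answer: 54

Derivation:
Trace (tracking value):
d = {'b': {'name': 46}, 'item': [8, 3, 20]}  # -> d = {'b': {'name': 46}, 'item': [8, 3, 20]}
value = d['b']['name'] + d['item'][0]  # -> value = 54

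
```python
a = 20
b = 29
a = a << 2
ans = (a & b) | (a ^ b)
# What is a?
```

Trace (tracking a):
a = 20  # -> a = 20
b = 29  # -> b = 29
a = a << 2  # -> a = 80
ans = a & b | a ^ b  # -> ans = 93

Answer: 80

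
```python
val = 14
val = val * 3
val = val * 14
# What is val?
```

Answer: 588

Derivation:
Trace (tracking val):
val = 14  # -> val = 14
val = val * 3  # -> val = 42
val = val * 14  # -> val = 588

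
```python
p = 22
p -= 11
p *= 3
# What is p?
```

Answer: 33

Derivation:
Trace (tracking p):
p = 22  # -> p = 22
p -= 11  # -> p = 11
p *= 3  # -> p = 33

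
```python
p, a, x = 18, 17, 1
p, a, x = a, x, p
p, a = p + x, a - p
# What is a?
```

Trace (tracking a):
p, a, x = (18, 17, 1)  # -> p = 18, a = 17, x = 1
p, a, x = (a, x, p)  # -> p = 17, a = 1, x = 18
p, a = (p + x, a - p)  # -> p = 35, a = -16

Answer: -16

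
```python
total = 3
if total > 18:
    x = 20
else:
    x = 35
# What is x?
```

Trace (tracking x):
total = 3  # -> total = 3
if total > 18:  # condition is False
else:
    x = 35  # -> x = 35

Answer: 35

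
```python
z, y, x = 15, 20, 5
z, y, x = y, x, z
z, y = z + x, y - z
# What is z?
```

Answer: 35

Derivation:
Trace (tracking z):
z, y, x = (15, 20, 5)  # -> z = 15, y = 20, x = 5
z, y, x = (y, x, z)  # -> z = 20, y = 5, x = 15
z, y = (z + x, y - z)  # -> z = 35, y = -15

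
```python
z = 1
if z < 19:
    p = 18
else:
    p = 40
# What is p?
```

Trace (tracking p):
z = 1  # -> z = 1
if z < 19:  # condition is True
    p = 18  # -> p = 18

Answer: 18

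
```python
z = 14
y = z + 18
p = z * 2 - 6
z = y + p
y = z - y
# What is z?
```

Answer: 54

Derivation:
Trace (tracking z):
z = 14  # -> z = 14
y = z + 18  # -> y = 32
p = z * 2 - 6  # -> p = 22
z = y + p  # -> z = 54
y = z - y  # -> y = 22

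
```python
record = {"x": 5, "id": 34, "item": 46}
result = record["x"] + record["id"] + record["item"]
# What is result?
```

Answer: 85

Derivation:
Trace (tracking result):
record = {'x': 5, 'id': 34, 'item': 46}  # -> record = {'x': 5, 'id': 34, 'item': 46}
result = record['x'] + record['id'] + record['item']  # -> result = 85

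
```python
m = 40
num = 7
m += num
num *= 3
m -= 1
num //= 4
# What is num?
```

Answer: 5

Derivation:
Trace (tracking num):
m = 40  # -> m = 40
num = 7  # -> num = 7
m += num  # -> m = 47
num *= 3  # -> num = 21
m -= 1  # -> m = 46
num //= 4  # -> num = 5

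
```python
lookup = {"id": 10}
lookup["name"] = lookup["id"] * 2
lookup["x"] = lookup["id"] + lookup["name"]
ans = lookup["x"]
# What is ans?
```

Answer: 30

Derivation:
Trace (tracking ans):
lookup = {'id': 10}  # -> lookup = {'id': 10}
lookup['name'] = lookup['id'] * 2  # -> lookup = {'id': 10, 'name': 20}
lookup['x'] = lookup['id'] + lookup['name']  # -> lookup = {'id': 10, 'name': 20, 'x': 30}
ans = lookup['x']  # -> ans = 30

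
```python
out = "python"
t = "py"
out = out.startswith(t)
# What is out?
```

Trace (tracking out):
out = 'python'  # -> out = 'python'
t = 'py'  # -> t = 'py'
out = out.startswith(t)  # -> out = True

Answer: True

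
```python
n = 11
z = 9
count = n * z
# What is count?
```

Answer: 99

Derivation:
Trace (tracking count):
n = 11  # -> n = 11
z = 9  # -> z = 9
count = n * z  # -> count = 99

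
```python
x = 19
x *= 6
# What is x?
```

Trace (tracking x):
x = 19  # -> x = 19
x *= 6  # -> x = 114

Answer: 114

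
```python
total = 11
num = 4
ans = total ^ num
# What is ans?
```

Trace (tracking ans):
total = 11  # -> total = 11
num = 4  # -> num = 4
ans = total ^ num  # -> ans = 15

Answer: 15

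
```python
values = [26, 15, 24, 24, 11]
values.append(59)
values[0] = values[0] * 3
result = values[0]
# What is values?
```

Trace (tracking values):
values = [26, 15, 24, 24, 11]  # -> values = [26, 15, 24, 24, 11]
values.append(59)  # -> values = [26, 15, 24, 24, 11, 59]
values[0] = values[0] * 3  # -> values = [78, 15, 24, 24, 11, 59]
result = values[0]  # -> result = 78

Answer: [78, 15, 24, 24, 11, 59]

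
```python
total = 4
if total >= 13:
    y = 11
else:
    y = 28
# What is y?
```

Trace (tracking y):
total = 4  # -> total = 4
if total >= 13:  # condition is False
else:
    y = 28  # -> y = 28

Answer: 28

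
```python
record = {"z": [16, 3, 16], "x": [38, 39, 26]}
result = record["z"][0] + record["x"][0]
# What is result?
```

Answer: 54

Derivation:
Trace (tracking result):
record = {'z': [16, 3, 16], 'x': [38, 39, 26]}  # -> record = {'z': [16, 3, 16], 'x': [38, 39, 26]}
result = record['z'][0] + record['x'][0]  # -> result = 54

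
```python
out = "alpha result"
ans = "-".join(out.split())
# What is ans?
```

Answer: 'alpha-result'

Derivation:
Trace (tracking ans):
out = 'alpha result'  # -> out = 'alpha result'
ans = '-'.join(out.split())  # -> ans = 'alpha-result'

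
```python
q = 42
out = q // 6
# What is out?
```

Trace (tracking out):
q = 42  # -> q = 42
out = q // 6  # -> out = 7

Answer: 7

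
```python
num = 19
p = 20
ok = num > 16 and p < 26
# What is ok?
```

Answer: True

Derivation:
Trace (tracking ok):
num = 19  # -> num = 19
p = 20  # -> p = 20
ok = num > 16 and p < 26  # -> ok = True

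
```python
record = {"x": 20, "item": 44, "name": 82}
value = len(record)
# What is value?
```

Answer: 3

Derivation:
Trace (tracking value):
record = {'x': 20, 'item': 44, 'name': 82}  # -> record = {'x': 20, 'item': 44, 'name': 82}
value = len(record)  # -> value = 3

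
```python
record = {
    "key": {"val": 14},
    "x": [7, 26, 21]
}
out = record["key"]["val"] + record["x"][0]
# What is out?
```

Trace (tracking out):
record = {'key': {'val': 14}, 'x': [7, 26, 21]}  # -> record = {'key': {'val': 14}, 'x': [7, 26, 21]}
out = record['key']['val'] + record['x'][0]  # -> out = 21

Answer: 21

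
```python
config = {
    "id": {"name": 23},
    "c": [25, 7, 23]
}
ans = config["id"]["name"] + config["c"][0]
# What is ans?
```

Trace (tracking ans):
config = {'id': {'name': 23}, 'c': [25, 7, 23]}  # -> config = {'id': {'name': 23}, 'c': [25, 7, 23]}
ans = config['id']['name'] + config['c'][0]  # -> ans = 48

Answer: 48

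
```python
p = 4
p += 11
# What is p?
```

Trace (tracking p):
p = 4  # -> p = 4
p += 11  # -> p = 15

Answer: 15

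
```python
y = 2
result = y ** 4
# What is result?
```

Answer: 16

Derivation:
Trace (tracking result):
y = 2  # -> y = 2
result = y ** 4  # -> result = 16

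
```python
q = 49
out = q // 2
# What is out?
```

Trace (tracking out):
q = 49  # -> q = 49
out = q // 2  # -> out = 24

Answer: 24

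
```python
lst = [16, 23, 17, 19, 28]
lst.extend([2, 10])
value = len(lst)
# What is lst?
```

Trace (tracking lst):
lst = [16, 23, 17, 19, 28]  # -> lst = [16, 23, 17, 19, 28]
lst.extend([2, 10])  # -> lst = [16, 23, 17, 19, 28, 2, 10]
value = len(lst)  # -> value = 7

Answer: [16, 23, 17, 19, 28, 2, 10]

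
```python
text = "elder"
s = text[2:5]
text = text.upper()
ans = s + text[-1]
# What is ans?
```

Trace (tracking ans):
text = 'elder'  # -> text = 'elder'
s = text[2:5]  # -> s = 'der'
text = text.upper()  # -> text = 'ELDER'
ans = s + text[-1]  # -> ans = 'derR'

Answer: 'derR'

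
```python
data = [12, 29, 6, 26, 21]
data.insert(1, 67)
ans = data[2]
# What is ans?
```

Answer: 29

Derivation:
Trace (tracking ans):
data = [12, 29, 6, 26, 21]  # -> data = [12, 29, 6, 26, 21]
data.insert(1, 67)  # -> data = [12, 67, 29, 6, 26, 21]
ans = data[2]  # -> ans = 29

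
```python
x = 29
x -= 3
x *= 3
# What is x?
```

Answer: 78

Derivation:
Trace (tracking x):
x = 29  # -> x = 29
x -= 3  # -> x = 26
x *= 3  # -> x = 78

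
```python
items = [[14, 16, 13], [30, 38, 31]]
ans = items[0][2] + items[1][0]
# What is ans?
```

Answer: 43

Derivation:
Trace (tracking ans):
items = [[14, 16, 13], [30, 38, 31]]  # -> items = [[14, 16, 13], [30, 38, 31]]
ans = items[0][2] + items[1][0]  # -> ans = 43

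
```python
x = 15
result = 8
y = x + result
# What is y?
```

Trace (tracking y):
x = 15  # -> x = 15
result = 8  # -> result = 8
y = x + result  # -> y = 23

Answer: 23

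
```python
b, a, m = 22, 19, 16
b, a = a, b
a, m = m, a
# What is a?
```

Trace (tracking a):
b, a, m = (22, 19, 16)  # -> b = 22, a = 19, m = 16
b, a = (a, b)  # -> b = 19, a = 22
a, m = (m, a)  # -> a = 16, m = 22

Answer: 16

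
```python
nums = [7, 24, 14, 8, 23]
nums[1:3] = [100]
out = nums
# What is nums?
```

Answer: [7, 100, 8, 23]

Derivation:
Trace (tracking nums):
nums = [7, 24, 14, 8, 23]  # -> nums = [7, 24, 14, 8, 23]
nums[1:3] = [100]  # -> nums = [7, 100, 8, 23]
out = nums  # -> out = [7, 100, 8, 23]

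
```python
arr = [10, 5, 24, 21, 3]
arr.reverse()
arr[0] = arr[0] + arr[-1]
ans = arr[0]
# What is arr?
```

Trace (tracking arr):
arr = [10, 5, 24, 21, 3]  # -> arr = [10, 5, 24, 21, 3]
arr.reverse()  # -> arr = [3, 21, 24, 5, 10]
arr[0] = arr[0] + arr[-1]  # -> arr = [13, 21, 24, 5, 10]
ans = arr[0]  # -> ans = 13

Answer: [13, 21, 24, 5, 10]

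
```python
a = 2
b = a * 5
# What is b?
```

Answer: 10

Derivation:
Trace (tracking b):
a = 2  # -> a = 2
b = a * 5  # -> b = 10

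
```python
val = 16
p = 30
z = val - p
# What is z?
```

Trace (tracking z):
val = 16  # -> val = 16
p = 30  # -> p = 30
z = val - p  # -> z = -14

Answer: -14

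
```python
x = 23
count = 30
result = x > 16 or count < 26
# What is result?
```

Trace (tracking result):
x = 23  # -> x = 23
count = 30  # -> count = 30
result = x > 16 or count < 26  # -> result = True

Answer: True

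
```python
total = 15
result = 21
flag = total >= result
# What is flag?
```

Answer: False

Derivation:
Trace (tracking flag):
total = 15  # -> total = 15
result = 21  # -> result = 21
flag = total >= result  # -> flag = False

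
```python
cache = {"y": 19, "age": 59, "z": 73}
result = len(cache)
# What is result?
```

Answer: 3

Derivation:
Trace (tracking result):
cache = {'y': 19, 'age': 59, 'z': 73}  # -> cache = {'y': 19, 'age': 59, 'z': 73}
result = len(cache)  # -> result = 3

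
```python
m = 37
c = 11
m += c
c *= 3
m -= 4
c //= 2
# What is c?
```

Answer: 16

Derivation:
Trace (tracking c):
m = 37  # -> m = 37
c = 11  # -> c = 11
m += c  # -> m = 48
c *= 3  # -> c = 33
m -= 4  # -> m = 44
c //= 2  # -> c = 16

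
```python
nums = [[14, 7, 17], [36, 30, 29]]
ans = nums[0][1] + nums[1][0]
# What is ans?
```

Answer: 43

Derivation:
Trace (tracking ans):
nums = [[14, 7, 17], [36, 30, 29]]  # -> nums = [[14, 7, 17], [36, 30, 29]]
ans = nums[0][1] + nums[1][0]  # -> ans = 43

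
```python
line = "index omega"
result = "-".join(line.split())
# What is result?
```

Answer: 'index-omega'

Derivation:
Trace (tracking result):
line = 'index omega'  # -> line = 'index omega'
result = '-'.join(line.split())  # -> result = 'index-omega'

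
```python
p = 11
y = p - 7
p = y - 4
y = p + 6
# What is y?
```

Answer: 6

Derivation:
Trace (tracking y):
p = 11  # -> p = 11
y = p - 7  # -> y = 4
p = y - 4  # -> p = 0
y = p + 6  # -> y = 6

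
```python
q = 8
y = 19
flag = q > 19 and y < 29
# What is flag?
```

Trace (tracking flag):
q = 8  # -> q = 8
y = 19  # -> y = 19
flag = q > 19 and y < 29  # -> flag = False

Answer: False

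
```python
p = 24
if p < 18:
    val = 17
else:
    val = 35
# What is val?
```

Trace (tracking val):
p = 24  # -> p = 24
if p < 18:  # condition is False
else:
    val = 35  # -> val = 35

Answer: 35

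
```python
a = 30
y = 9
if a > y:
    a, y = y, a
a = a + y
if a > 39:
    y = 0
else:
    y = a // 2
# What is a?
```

Answer: 39

Derivation:
Trace (tracking a):
a = 30  # -> a = 30
y = 9  # -> y = 9
if a > y:  # condition is True
    a, y = (y, a)  # -> a = 9, y = 30
a = a + y  # -> a = 39
if a > 39:  # condition is False
else:
    y = a // 2  # -> y = 19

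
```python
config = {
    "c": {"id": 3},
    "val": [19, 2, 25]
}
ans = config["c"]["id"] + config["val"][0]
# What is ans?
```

Answer: 22

Derivation:
Trace (tracking ans):
config = {'c': {'id': 3}, 'val': [19, 2, 25]}  # -> config = {'c': {'id': 3}, 'val': [19, 2, 25]}
ans = config['c']['id'] + config['val'][0]  # -> ans = 22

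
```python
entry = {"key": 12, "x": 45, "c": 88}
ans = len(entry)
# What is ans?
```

Answer: 3

Derivation:
Trace (tracking ans):
entry = {'key': 12, 'x': 45, 'c': 88}  # -> entry = {'key': 12, 'x': 45, 'c': 88}
ans = len(entry)  # -> ans = 3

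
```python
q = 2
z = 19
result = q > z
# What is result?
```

Answer: False

Derivation:
Trace (tracking result):
q = 2  # -> q = 2
z = 19  # -> z = 19
result = q > z  # -> result = False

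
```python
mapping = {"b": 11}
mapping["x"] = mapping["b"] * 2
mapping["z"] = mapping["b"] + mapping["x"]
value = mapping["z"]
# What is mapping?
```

Trace (tracking mapping):
mapping = {'b': 11}  # -> mapping = {'b': 11}
mapping['x'] = mapping['b'] * 2  # -> mapping = {'b': 11, 'x': 22}
mapping['z'] = mapping['b'] + mapping['x']  # -> mapping = {'b': 11, 'x': 22, 'z': 33}
value = mapping['z']  # -> value = 33

Answer: {'b': 11, 'x': 22, 'z': 33}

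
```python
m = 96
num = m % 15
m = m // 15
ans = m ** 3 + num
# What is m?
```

Answer: 6

Derivation:
Trace (tracking m):
m = 96  # -> m = 96
num = m % 15  # -> num = 6
m = m // 15  # -> m = 6
ans = m ** 3 + num  # -> ans = 222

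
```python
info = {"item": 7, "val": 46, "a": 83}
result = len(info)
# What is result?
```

Answer: 3

Derivation:
Trace (tracking result):
info = {'item': 7, 'val': 46, 'a': 83}  # -> info = {'item': 7, 'val': 46, 'a': 83}
result = len(info)  # -> result = 3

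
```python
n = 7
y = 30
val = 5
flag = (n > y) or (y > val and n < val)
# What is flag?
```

Trace (tracking flag):
n = 7  # -> n = 7
y = 30  # -> y = 30
val = 5  # -> val = 5
flag = n > y or (y > val and n < val)  # -> flag = False

Answer: False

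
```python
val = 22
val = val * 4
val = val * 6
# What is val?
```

Trace (tracking val):
val = 22  # -> val = 22
val = val * 4  # -> val = 88
val = val * 6  # -> val = 528

Answer: 528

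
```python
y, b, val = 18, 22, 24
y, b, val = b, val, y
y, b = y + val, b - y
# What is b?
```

Answer: 2

Derivation:
Trace (tracking b):
y, b, val = (18, 22, 24)  # -> y = 18, b = 22, val = 24
y, b, val = (b, val, y)  # -> y = 22, b = 24, val = 18
y, b = (y + val, b - y)  # -> y = 40, b = 2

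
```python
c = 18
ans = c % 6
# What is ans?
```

Answer: 0

Derivation:
Trace (tracking ans):
c = 18  # -> c = 18
ans = c % 6  # -> ans = 0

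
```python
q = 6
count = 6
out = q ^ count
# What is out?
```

Answer: 0

Derivation:
Trace (tracking out):
q = 6  # -> q = 6
count = 6  # -> count = 6
out = q ^ count  # -> out = 0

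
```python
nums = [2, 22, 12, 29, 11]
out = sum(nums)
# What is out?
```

Trace (tracking out):
nums = [2, 22, 12, 29, 11]  # -> nums = [2, 22, 12, 29, 11]
out = sum(nums)  # -> out = 76

Answer: 76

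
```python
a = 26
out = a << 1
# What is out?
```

Trace (tracking out):
a = 26  # -> a = 26
out = a << 1  # -> out = 52

Answer: 52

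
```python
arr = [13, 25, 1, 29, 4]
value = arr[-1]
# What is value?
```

Answer: 4

Derivation:
Trace (tracking value):
arr = [13, 25, 1, 29, 4]  # -> arr = [13, 25, 1, 29, 4]
value = arr[-1]  # -> value = 4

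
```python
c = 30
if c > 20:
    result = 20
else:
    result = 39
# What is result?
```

Trace (tracking result):
c = 30  # -> c = 30
if c > 20:  # condition is True
    result = 20  # -> result = 20

Answer: 20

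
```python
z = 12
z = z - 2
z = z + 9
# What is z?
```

Trace (tracking z):
z = 12  # -> z = 12
z = z - 2  # -> z = 10
z = z + 9  # -> z = 19

Answer: 19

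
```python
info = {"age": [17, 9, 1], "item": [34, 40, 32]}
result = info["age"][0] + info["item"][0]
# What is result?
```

Answer: 51

Derivation:
Trace (tracking result):
info = {'age': [17, 9, 1], 'item': [34, 40, 32]}  # -> info = {'age': [17, 9, 1], 'item': [34, 40, 32]}
result = info['age'][0] + info['item'][0]  # -> result = 51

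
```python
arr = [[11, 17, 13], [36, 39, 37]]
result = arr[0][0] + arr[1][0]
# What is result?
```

Answer: 47

Derivation:
Trace (tracking result):
arr = [[11, 17, 13], [36, 39, 37]]  # -> arr = [[11, 17, 13], [36, 39, 37]]
result = arr[0][0] + arr[1][0]  # -> result = 47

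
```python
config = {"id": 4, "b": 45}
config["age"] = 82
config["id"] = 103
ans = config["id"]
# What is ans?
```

Answer: 103

Derivation:
Trace (tracking ans):
config = {'id': 4, 'b': 45}  # -> config = {'id': 4, 'b': 45}
config['age'] = 82  # -> config = {'id': 4, 'b': 45, 'age': 82}
config['id'] = 103  # -> config = {'id': 103, 'b': 45, 'age': 82}
ans = config['id']  # -> ans = 103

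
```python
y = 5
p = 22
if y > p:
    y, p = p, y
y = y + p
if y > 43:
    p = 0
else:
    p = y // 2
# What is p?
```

Trace (tracking p):
y = 5  # -> y = 5
p = 22  # -> p = 22
if y > p:  # condition is False
y = y + p  # -> y = 27
if y > 43:  # condition is False
else:
    p = y // 2  # -> p = 13

Answer: 13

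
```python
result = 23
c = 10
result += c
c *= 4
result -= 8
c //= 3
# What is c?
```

Trace (tracking c):
result = 23  # -> result = 23
c = 10  # -> c = 10
result += c  # -> result = 33
c *= 4  # -> c = 40
result -= 8  # -> result = 25
c //= 3  # -> c = 13

Answer: 13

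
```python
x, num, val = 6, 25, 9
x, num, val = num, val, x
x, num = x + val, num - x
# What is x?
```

Answer: 31

Derivation:
Trace (tracking x):
x, num, val = (6, 25, 9)  # -> x = 6, num = 25, val = 9
x, num, val = (num, val, x)  # -> x = 25, num = 9, val = 6
x, num = (x + val, num - x)  # -> x = 31, num = -16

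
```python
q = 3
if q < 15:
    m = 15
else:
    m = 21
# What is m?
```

Answer: 15

Derivation:
Trace (tracking m):
q = 3  # -> q = 3
if q < 15:  # condition is True
    m = 15  # -> m = 15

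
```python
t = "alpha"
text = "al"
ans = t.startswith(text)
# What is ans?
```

Trace (tracking ans):
t = 'alpha'  # -> t = 'alpha'
text = 'al'  # -> text = 'al'
ans = t.startswith(text)  # -> ans = True

Answer: True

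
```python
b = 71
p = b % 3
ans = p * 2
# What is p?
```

Trace (tracking p):
b = 71  # -> b = 71
p = b % 3  # -> p = 2
ans = p * 2  # -> ans = 4

Answer: 2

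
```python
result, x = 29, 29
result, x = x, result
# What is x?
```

Trace (tracking x):
result, x = (29, 29)  # -> result = 29, x = 29
result, x = (x, result)  # -> result = 29, x = 29

Answer: 29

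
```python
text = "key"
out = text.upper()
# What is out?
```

Answer: 'KEY'

Derivation:
Trace (tracking out):
text = 'key'  # -> text = 'key'
out = text.upper()  # -> out = 'KEY'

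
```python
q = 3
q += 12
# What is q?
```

Answer: 15

Derivation:
Trace (tracking q):
q = 3  # -> q = 3
q += 12  # -> q = 15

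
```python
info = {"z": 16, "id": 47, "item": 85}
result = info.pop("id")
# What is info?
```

Answer: {'z': 16, 'item': 85}

Derivation:
Trace (tracking info):
info = {'z': 16, 'id': 47, 'item': 85}  # -> info = {'z': 16, 'id': 47, 'item': 85}
result = info.pop('id')  # -> result = 47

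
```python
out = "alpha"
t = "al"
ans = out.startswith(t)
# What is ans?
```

Answer: True

Derivation:
Trace (tracking ans):
out = 'alpha'  # -> out = 'alpha'
t = 'al'  # -> t = 'al'
ans = out.startswith(t)  # -> ans = True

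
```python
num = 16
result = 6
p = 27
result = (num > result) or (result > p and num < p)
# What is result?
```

Answer: True

Derivation:
Trace (tracking result):
num = 16  # -> num = 16
result = 6  # -> result = 6
p = 27  # -> p = 27
result = num > result or (result > p and num < p)  # -> result = True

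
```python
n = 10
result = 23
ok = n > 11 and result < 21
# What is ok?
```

Answer: False

Derivation:
Trace (tracking ok):
n = 10  # -> n = 10
result = 23  # -> result = 23
ok = n > 11 and result < 21  # -> ok = False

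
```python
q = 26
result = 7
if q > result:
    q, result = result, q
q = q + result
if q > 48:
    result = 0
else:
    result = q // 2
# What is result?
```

Answer: 16

Derivation:
Trace (tracking result):
q = 26  # -> q = 26
result = 7  # -> result = 7
if q > result:  # condition is True
    q, result = (result, q)  # -> q = 7, result = 26
q = q + result  # -> q = 33
if q > 48:  # condition is False
else:
    result = q // 2  # -> result = 16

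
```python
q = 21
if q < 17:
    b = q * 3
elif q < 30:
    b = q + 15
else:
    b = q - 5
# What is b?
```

Answer: 36

Derivation:
Trace (tracking b):
q = 21  # -> q = 21
if q < 17:  # condition is False
elif q < 30:  # condition is True
    b = q + 15  # -> b = 36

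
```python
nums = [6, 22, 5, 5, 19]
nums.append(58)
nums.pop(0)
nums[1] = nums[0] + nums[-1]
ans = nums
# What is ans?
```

Trace (tracking ans):
nums = [6, 22, 5, 5, 19]  # -> nums = [6, 22, 5, 5, 19]
nums.append(58)  # -> nums = [6, 22, 5, 5, 19, 58]
nums.pop(0)  # -> nums = [22, 5, 5, 19, 58]
nums[1] = nums[0] + nums[-1]  # -> nums = [22, 80, 5, 19, 58]
ans = nums  # -> ans = [22, 80, 5, 19, 58]

Answer: [22, 80, 5, 19, 58]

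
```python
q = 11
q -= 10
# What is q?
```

Trace (tracking q):
q = 11  # -> q = 11
q -= 10  # -> q = 1

Answer: 1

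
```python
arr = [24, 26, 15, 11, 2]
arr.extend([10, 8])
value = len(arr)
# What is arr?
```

Answer: [24, 26, 15, 11, 2, 10, 8]

Derivation:
Trace (tracking arr):
arr = [24, 26, 15, 11, 2]  # -> arr = [24, 26, 15, 11, 2]
arr.extend([10, 8])  # -> arr = [24, 26, 15, 11, 2, 10, 8]
value = len(arr)  # -> value = 7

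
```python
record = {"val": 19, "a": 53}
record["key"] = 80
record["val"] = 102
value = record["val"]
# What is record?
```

Trace (tracking record):
record = {'val': 19, 'a': 53}  # -> record = {'val': 19, 'a': 53}
record['key'] = 80  # -> record = {'val': 19, 'a': 53, 'key': 80}
record['val'] = 102  # -> record = {'val': 102, 'a': 53, 'key': 80}
value = record['val']  # -> value = 102

Answer: {'val': 102, 'a': 53, 'key': 80}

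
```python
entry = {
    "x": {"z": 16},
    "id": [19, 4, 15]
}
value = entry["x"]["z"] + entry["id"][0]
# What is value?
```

Trace (tracking value):
entry = {'x': {'z': 16}, 'id': [19, 4, 15]}  # -> entry = {'x': {'z': 16}, 'id': [19, 4, 15]}
value = entry['x']['z'] + entry['id'][0]  # -> value = 35

Answer: 35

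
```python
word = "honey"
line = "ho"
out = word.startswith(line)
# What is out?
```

Trace (tracking out):
word = 'honey'  # -> word = 'honey'
line = 'ho'  # -> line = 'ho'
out = word.startswith(line)  # -> out = True

Answer: True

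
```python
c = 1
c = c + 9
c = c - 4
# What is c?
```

Trace (tracking c):
c = 1  # -> c = 1
c = c + 9  # -> c = 10
c = c - 4  # -> c = 6

Answer: 6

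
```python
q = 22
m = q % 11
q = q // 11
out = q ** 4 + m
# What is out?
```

Answer: 16

Derivation:
Trace (tracking out):
q = 22  # -> q = 22
m = q % 11  # -> m = 0
q = q // 11  # -> q = 2
out = q ** 4 + m  # -> out = 16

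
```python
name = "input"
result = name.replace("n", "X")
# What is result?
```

Answer: 'iXput'

Derivation:
Trace (tracking result):
name = 'input'  # -> name = 'input'
result = name.replace('n', 'X')  # -> result = 'iXput'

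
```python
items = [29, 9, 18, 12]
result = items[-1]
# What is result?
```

Answer: 12

Derivation:
Trace (tracking result):
items = [29, 9, 18, 12]  # -> items = [29, 9, 18, 12]
result = items[-1]  # -> result = 12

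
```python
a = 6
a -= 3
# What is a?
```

Trace (tracking a):
a = 6  # -> a = 6
a -= 3  # -> a = 3

Answer: 3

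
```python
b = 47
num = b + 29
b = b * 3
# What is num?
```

Answer: 76

Derivation:
Trace (tracking num):
b = 47  # -> b = 47
num = b + 29  # -> num = 76
b = b * 3  # -> b = 141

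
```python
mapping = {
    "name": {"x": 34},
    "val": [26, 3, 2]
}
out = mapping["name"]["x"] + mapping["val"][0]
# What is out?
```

Trace (tracking out):
mapping = {'name': {'x': 34}, 'val': [26, 3, 2]}  # -> mapping = {'name': {'x': 34}, 'val': [26, 3, 2]}
out = mapping['name']['x'] + mapping['val'][0]  # -> out = 60

Answer: 60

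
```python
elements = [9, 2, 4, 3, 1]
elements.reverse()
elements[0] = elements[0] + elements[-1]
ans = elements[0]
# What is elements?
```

Trace (tracking elements):
elements = [9, 2, 4, 3, 1]  # -> elements = [9, 2, 4, 3, 1]
elements.reverse()  # -> elements = [1, 3, 4, 2, 9]
elements[0] = elements[0] + elements[-1]  # -> elements = [10, 3, 4, 2, 9]
ans = elements[0]  # -> ans = 10

Answer: [10, 3, 4, 2, 9]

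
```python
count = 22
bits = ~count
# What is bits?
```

Answer: -23

Derivation:
Trace (tracking bits):
count = 22  # -> count = 22
bits = ~count  # -> bits = -23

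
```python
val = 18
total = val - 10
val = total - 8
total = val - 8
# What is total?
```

Answer: -8

Derivation:
Trace (tracking total):
val = 18  # -> val = 18
total = val - 10  # -> total = 8
val = total - 8  # -> val = 0
total = val - 8  # -> total = -8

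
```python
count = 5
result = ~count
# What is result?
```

Answer: -6

Derivation:
Trace (tracking result):
count = 5  # -> count = 5
result = ~count  # -> result = -6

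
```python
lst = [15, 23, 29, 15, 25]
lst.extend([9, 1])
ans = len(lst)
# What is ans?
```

Trace (tracking ans):
lst = [15, 23, 29, 15, 25]  # -> lst = [15, 23, 29, 15, 25]
lst.extend([9, 1])  # -> lst = [15, 23, 29, 15, 25, 9, 1]
ans = len(lst)  # -> ans = 7

Answer: 7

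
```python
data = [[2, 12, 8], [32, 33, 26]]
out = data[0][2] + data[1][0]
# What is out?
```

Trace (tracking out):
data = [[2, 12, 8], [32, 33, 26]]  # -> data = [[2, 12, 8], [32, 33, 26]]
out = data[0][2] + data[1][0]  # -> out = 40

Answer: 40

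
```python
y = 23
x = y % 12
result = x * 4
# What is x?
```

Trace (tracking x):
y = 23  # -> y = 23
x = y % 12  # -> x = 11
result = x * 4  # -> result = 44

Answer: 11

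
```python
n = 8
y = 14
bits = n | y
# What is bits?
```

Answer: 14

Derivation:
Trace (tracking bits):
n = 8  # -> n = 8
y = 14  # -> y = 14
bits = n | y  # -> bits = 14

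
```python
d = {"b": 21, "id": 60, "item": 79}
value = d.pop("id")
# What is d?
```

Answer: {'b': 21, 'item': 79}

Derivation:
Trace (tracking d):
d = {'b': 21, 'id': 60, 'item': 79}  # -> d = {'b': 21, 'id': 60, 'item': 79}
value = d.pop('id')  # -> value = 60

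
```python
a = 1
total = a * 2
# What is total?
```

Trace (tracking total):
a = 1  # -> a = 1
total = a * 2  # -> total = 2

Answer: 2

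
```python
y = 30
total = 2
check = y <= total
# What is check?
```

Trace (tracking check):
y = 30  # -> y = 30
total = 2  # -> total = 2
check = y <= total  # -> check = False

Answer: False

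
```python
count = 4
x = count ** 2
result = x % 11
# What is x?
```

Trace (tracking x):
count = 4  # -> count = 4
x = count ** 2  # -> x = 16
result = x % 11  # -> result = 5

Answer: 16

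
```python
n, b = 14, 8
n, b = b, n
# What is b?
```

Trace (tracking b):
n, b = (14, 8)  # -> n = 14, b = 8
n, b = (b, n)  # -> n = 8, b = 14

Answer: 14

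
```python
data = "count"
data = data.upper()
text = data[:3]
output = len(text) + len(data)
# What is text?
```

Trace (tracking text):
data = 'count'  # -> data = 'count'
data = data.upper()  # -> data = 'COUNT'
text = data[:3]  # -> text = 'COU'
output = len(text) + len(data)  # -> output = 8

Answer: 'COU'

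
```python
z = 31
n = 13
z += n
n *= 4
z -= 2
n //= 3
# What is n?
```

Trace (tracking n):
z = 31  # -> z = 31
n = 13  # -> n = 13
z += n  # -> z = 44
n *= 4  # -> n = 52
z -= 2  # -> z = 42
n //= 3  # -> n = 17

Answer: 17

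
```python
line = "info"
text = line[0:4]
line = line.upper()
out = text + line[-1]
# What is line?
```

Answer: 'INFO'

Derivation:
Trace (tracking line):
line = 'info'  # -> line = 'info'
text = line[0:4]  # -> text = 'info'
line = line.upper()  # -> line = 'INFO'
out = text + line[-1]  # -> out = 'infoO'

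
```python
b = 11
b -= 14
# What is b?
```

Trace (tracking b):
b = 11  # -> b = 11
b -= 14  # -> b = -3

Answer: -3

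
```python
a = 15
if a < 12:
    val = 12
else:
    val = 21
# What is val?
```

Answer: 21

Derivation:
Trace (tracking val):
a = 15  # -> a = 15
if a < 12:  # condition is False
else:
    val = 21  # -> val = 21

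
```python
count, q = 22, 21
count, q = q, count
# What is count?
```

Answer: 21

Derivation:
Trace (tracking count):
count, q = (22, 21)  # -> count = 22, q = 21
count, q = (q, count)  # -> count = 21, q = 22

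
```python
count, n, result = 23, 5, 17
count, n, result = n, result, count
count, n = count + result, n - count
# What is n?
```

Trace (tracking n):
count, n, result = (23, 5, 17)  # -> count = 23, n = 5, result = 17
count, n, result = (n, result, count)  # -> count = 5, n = 17, result = 23
count, n = (count + result, n - count)  # -> count = 28, n = 12

Answer: 12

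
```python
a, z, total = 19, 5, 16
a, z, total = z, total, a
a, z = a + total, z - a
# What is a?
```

Trace (tracking a):
a, z, total = (19, 5, 16)  # -> a = 19, z = 5, total = 16
a, z, total = (z, total, a)  # -> a = 5, z = 16, total = 19
a, z = (a + total, z - a)  # -> a = 24, z = 11

Answer: 24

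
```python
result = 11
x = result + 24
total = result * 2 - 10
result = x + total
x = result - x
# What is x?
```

Answer: 12

Derivation:
Trace (tracking x):
result = 11  # -> result = 11
x = result + 24  # -> x = 35
total = result * 2 - 10  # -> total = 12
result = x + total  # -> result = 47
x = result - x  # -> x = 12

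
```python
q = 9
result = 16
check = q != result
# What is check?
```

Trace (tracking check):
q = 9  # -> q = 9
result = 16  # -> result = 16
check = q != result  # -> check = True

Answer: True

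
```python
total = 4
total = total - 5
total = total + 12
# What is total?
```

Answer: 11

Derivation:
Trace (tracking total):
total = 4  # -> total = 4
total = total - 5  # -> total = -1
total = total + 12  # -> total = 11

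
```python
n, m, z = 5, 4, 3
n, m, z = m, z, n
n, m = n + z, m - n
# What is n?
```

Answer: 9

Derivation:
Trace (tracking n):
n, m, z = (5, 4, 3)  # -> n = 5, m = 4, z = 3
n, m, z = (m, z, n)  # -> n = 4, m = 3, z = 5
n, m = (n + z, m - n)  # -> n = 9, m = -1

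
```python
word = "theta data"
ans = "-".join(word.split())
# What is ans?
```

Answer: 'theta-data'

Derivation:
Trace (tracking ans):
word = 'theta data'  # -> word = 'theta data'
ans = '-'.join(word.split())  # -> ans = 'theta-data'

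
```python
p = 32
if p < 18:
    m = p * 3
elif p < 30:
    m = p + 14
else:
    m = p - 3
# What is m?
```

Answer: 29

Derivation:
Trace (tracking m):
p = 32  # -> p = 32
if p < 18:  # condition is False
elif p < 30:  # condition is False
else:
    m = p - 3  # -> m = 29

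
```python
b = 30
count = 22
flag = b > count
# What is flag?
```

Answer: True

Derivation:
Trace (tracking flag):
b = 30  # -> b = 30
count = 22  # -> count = 22
flag = b > count  # -> flag = True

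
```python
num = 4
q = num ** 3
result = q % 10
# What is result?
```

Answer: 4

Derivation:
Trace (tracking result):
num = 4  # -> num = 4
q = num ** 3  # -> q = 64
result = q % 10  # -> result = 4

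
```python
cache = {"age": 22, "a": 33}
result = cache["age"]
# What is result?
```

Answer: 22

Derivation:
Trace (tracking result):
cache = {'age': 22, 'a': 33}  # -> cache = {'age': 22, 'a': 33}
result = cache['age']  # -> result = 22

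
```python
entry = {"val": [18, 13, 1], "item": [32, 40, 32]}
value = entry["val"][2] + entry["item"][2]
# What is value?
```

Trace (tracking value):
entry = {'val': [18, 13, 1], 'item': [32, 40, 32]}  # -> entry = {'val': [18, 13, 1], 'item': [32, 40, 32]}
value = entry['val'][2] + entry['item'][2]  # -> value = 33

Answer: 33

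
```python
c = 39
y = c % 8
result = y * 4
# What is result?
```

Trace (tracking result):
c = 39  # -> c = 39
y = c % 8  # -> y = 7
result = y * 4  # -> result = 28

Answer: 28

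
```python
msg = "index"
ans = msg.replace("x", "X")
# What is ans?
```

Answer: 'indeX'

Derivation:
Trace (tracking ans):
msg = 'index'  # -> msg = 'index'
ans = msg.replace('x', 'X')  # -> ans = 'indeX'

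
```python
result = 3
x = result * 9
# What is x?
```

Answer: 27

Derivation:
Trace (tracking x):
result = 3  # -> result = 3
x = result * 9  # -> x = 27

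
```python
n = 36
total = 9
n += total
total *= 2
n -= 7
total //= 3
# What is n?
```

Answer: 38

Derivation:
Trace (tracking n):
n = 36  # -> n = 36
total = 9  # -> total = 9
n += total  # -> n = 45
total *= 2  # -> total = 18
n -= 7  # -> n = 38
total //= 3  # -> total = 6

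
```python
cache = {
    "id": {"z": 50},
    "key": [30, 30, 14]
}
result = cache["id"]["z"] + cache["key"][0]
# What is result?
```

Trace (tracking result):
cache = {'id': {'z': 50}, 'key': [30, 30, 14]}  # -> cache = {'id': {'z': 50}, 'key': [30, 30, 14]}
result = cache['id']['z'] + cache['key'][0]  # -> result = 80

Answer: 80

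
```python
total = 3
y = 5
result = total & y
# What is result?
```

Trace (tracking result):
total = 3  # -> total = 3
y = 5  # -> y = 5
result = total & y  # -> result = 1

Answer: 1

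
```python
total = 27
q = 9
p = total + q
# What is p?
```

Answer: 36

Derivation:
Trace (tracking p):
total = 27  # -> total = 27
q = 9  # -> q = 9
p = total + q  # -> p = 36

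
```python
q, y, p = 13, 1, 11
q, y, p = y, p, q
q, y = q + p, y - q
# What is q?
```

Answer: 14

Derivation:
Trace (tracking q):
q, y, p = (13, 1, 11)  # -> q = 13, y = 1, p = 11
q, y, p = (y, p, q)  # -> q = 1, y = 11, p = 13
q, y = (q + p, y - q)  # -> q = 14, y = 10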